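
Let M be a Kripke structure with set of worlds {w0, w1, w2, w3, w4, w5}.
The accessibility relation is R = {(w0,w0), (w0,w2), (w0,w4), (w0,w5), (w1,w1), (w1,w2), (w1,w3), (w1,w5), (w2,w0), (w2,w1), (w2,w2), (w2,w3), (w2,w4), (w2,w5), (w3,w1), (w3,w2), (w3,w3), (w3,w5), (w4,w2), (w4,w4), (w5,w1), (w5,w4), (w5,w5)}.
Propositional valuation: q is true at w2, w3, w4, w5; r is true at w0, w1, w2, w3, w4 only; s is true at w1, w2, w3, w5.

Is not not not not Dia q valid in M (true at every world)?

Recall that Dia ψ holds at a world iff ψ holds at some accessible world.
Let φ = not not not not Dia q. Evaluate φ at each world:
  w0 (successors {w0, w2, w4, w5}): φ is true.
  w1 (successors {w1, w2, w3, w5}): φ is true.
  w2 (successors {w0, w1, w2, w3, w4, w5}): φ is true.
  w3 (successors {w1, w2, w3, w5}): φ is true.
  w4 (successors {w2, w4}): φ is true.
  w5 (successors {w1, w4, w5}): φ is true.
For instance, at w0:
  At w0: not not not Dia q is false, so not not not not Dia q is true.
    At w0: not not Dia q is true, so not not not Dia q is false.
      At w0: not Dia q is false, so not not Dia q is true.

Yes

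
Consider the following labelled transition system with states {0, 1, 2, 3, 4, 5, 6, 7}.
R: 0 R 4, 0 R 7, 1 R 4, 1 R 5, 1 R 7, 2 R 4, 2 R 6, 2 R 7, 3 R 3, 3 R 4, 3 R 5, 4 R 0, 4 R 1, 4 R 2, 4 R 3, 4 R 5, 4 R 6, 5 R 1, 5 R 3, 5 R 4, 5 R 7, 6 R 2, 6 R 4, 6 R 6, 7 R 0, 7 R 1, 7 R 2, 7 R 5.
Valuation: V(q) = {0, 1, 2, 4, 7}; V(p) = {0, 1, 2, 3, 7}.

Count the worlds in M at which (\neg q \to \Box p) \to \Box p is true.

3

Let φ = (\neg q \to \Box p) \to \Box p. Evaluate φ at each world:
  0 (successors {4, 7}): φ is false.
  1 (successors {4, 5, 7}): φ is false.
  2 (successors {4, 6, 7}): φ is false.
  3 (successors {3, 4, 5}): φ is true.
  4 (successors {0, 1, 2, 3, 5, 6}): φ is false.
  5 (successors {1, 3, 4, 7}): φ is true.
  6 (successors {2, 4, 6}): φ is true.
  7 (successors {0, 1, 2, 5}): φ is false.
For instance, at 0:
  At 0: \neg q \to \Box p is true, \Box p is false, so (\neg q \to \Box p) \to \Box p is false.
    At 0: \neg q is false, \Box p is false, so \neg q \to \Box p is true.
      At 0: \Box p requires p at every successor {4, 7}.
        p fails at 4, so \Box p is false at 0.
    At 0: \Box p requires p at every successor {4, 7}.
      p fails at 4, so \Box p is false at 0.
Satisfying worlds: {3, 5, 6}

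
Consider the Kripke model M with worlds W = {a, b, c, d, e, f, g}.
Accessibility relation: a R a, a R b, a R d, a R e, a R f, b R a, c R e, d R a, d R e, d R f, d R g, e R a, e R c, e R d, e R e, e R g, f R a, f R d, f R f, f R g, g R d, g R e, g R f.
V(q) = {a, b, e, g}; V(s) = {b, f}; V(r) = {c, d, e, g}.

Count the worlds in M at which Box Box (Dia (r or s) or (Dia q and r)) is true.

Recall that Box ψ holds at a world iff ψ holds at every accessible world, and Dia ψ holds iff ψ holds at some accessible world.
Let φ = Box Box (Dia (r or s) or (Dia q and r)). Evaluate φ at each world:
  a (successors {a, b, d, e, f}): φ is false.
  b (successors {a}): φ is false.
  c (successors {e}): φ is true.
  d (successors {a, e, f, g}): φ is false.
  e (successors {a, c, d, e, g}): φ is false.
  f (successors {a, d, f, g}): φ is false.
  g (successors {d, e, f}): φ is true.
For instance, at c:
  At c: Box Box (Dia (r or s) or (Dia q and r)) requires Box (Dia (r or s) or (Dia q and r)) at every successor {e}.
      At e: Box (Dia (r or s) or (Dia q and r)) requires Dia (r or s) or (Dia q and r) at every successor {a, c, d, e, g}.
        At a: Dia (r or s) or (Dia q and r) is true.
        At c: Dia (r or s) or (Dia q and r) is true.
        At d: Dia (r or s) or (Dia q and r) is true.
        At e: Dia (r or s) or (Dia q and r) is true.
        At g: Dia (r or s) or (Dia q and r) is true.
      So Box (Dia (r or s) or (Dia q and r)) is true at e.
  So Box Box (Dia (r or s) or (Dia q and r)) is true at c.
Satisfying worlds: {c, g}

2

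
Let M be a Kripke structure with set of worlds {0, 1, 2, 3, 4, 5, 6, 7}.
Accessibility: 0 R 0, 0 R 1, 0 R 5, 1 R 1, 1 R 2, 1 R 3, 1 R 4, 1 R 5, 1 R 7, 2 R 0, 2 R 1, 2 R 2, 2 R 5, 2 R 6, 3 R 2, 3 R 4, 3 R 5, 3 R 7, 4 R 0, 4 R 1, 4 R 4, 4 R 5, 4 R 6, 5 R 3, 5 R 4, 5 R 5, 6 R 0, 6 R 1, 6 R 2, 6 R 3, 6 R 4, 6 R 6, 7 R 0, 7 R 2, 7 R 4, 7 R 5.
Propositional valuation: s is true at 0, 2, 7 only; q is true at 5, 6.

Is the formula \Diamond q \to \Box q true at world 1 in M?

At 1: \Diamond q is true, \Box q is false, so \Diamond q \to \Box q is false.
  At 1: \Diamond q requires q at some successor in {1, 2, 3, 4, 5, 7}.
    q holds at 5, so \Diamond q is true at 1.
  At 1: \Box q requires q at every successor {1, 2, 3, 4, 5, 7}.
    q fails at 1, so \Box q is false at 1.

No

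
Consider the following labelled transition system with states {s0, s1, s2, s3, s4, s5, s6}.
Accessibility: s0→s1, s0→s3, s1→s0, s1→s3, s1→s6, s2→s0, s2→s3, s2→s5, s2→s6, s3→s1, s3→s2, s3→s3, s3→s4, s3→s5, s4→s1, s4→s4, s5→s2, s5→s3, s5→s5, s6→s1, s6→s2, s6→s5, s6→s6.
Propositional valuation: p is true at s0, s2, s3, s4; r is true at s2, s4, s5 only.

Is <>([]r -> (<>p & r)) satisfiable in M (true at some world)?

Let φ = <>([]r -> (<>p & r)). Evaluate φ at each world:
  s0 (successors {s1, s3}): φ is true.
  s1 (successors {s0, s3, s6}): φ is true.
  s2 (successors {s0, s3, s5, s6}): φ is true.
  s3 (successors {s1, s2, s3, s4, s5}): φ is true.
  s4 (successors {s1, s4}): φ is true.
  s5 (successors {s2, s3, s5}): φ is true.
  s6 (successors {s1, s2, s5, s6}): φ is true.
Detail at s0 (witness):
  At s0: <>([]r -> (<>p & r)) requires []r -> (<>p & r) at some successor in {s1, s3}.
    []r -> (<>p & r) holds at s1, so <>([]r -> (<>p & r)) is true at s0.
      At s1: []r is false, <>p & r is false, so []r -> (<>p & r) is true.

Yes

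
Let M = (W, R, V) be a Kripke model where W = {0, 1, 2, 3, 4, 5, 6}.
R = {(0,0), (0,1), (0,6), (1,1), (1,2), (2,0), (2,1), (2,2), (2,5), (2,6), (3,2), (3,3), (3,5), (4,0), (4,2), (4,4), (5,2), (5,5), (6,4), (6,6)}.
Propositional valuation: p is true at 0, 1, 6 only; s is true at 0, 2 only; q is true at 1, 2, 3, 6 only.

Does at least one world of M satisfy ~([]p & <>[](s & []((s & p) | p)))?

Let φ = ~([]p & <>[](s & []((s & p) | p))). Evaluate φ at each world:
  0 (successors {0, 1, 6}): φ is true.
  1 (successors {1, 2}): φ is true.
  2 (successors {0, 1, 2, 5, 6}): φ is true.
  3 (successors {2, 3, 5}): φ is true.
  4 (successors {0, 2, 4}): φ is true.
  5 (successors {2, 5}): φ is true.
  6 (successors {4, 6}): φ is true.
Detail at 0 (witness):
  At 0: []p & <>[](s & []((s & p) | p)) is false, so ~([]p & <>[](s & []((s & p) | p))) is true.
    At 0: []p is true, <>[](s & []((s & p) | p)) is false, so []p & <>[](s & []((s & p) | p)) is false.
      At 0: []p requires p at every successor {0, 1, 6}.
        At 0: p is true.
        At 1: p is true.
        At 6: p is true.
      So []p is true at 0.
      At 0: <>[](s & []((s & p) | p)) requires [](s & []((s & p) | p)) at some successor in {0, 1, 6}.
        At 0: [](s & []((s & p) | p)) is false.
        At 1: [](s & []((s & p) | p)) is false.
        At 6: [](s & []((s & p) | p)) is false.
      So <>[](s & []((s & p) | p)) is false at 0.

Yes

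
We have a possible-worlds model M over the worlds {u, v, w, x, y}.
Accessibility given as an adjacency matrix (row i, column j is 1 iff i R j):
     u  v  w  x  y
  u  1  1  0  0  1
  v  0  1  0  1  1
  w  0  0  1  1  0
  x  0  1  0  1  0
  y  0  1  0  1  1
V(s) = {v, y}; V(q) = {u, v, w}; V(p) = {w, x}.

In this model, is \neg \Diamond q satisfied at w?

No

At w: \Diamond q is true, so \neg \Diamond q is false.
  At w: \Diamond q requires q at some successor in {w, x}.
    q holds at w, so \Diamond q is true at w.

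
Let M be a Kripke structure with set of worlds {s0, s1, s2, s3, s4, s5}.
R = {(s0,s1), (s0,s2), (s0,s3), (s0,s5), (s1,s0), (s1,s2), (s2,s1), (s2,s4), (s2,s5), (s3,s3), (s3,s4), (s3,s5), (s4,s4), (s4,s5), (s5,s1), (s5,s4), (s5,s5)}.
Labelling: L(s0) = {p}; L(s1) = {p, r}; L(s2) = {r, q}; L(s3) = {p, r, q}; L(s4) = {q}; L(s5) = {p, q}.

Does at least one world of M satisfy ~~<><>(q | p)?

Yes

Let φ = ~~<><>(q | p). Evaluate φ at each world:
  s0 (successors {s1, s2, s3, s5}): φ is true.
  s1 (successors {s0, s2}): φ is true.
  s2 (successors {s1, s4, s5}): φ is true.
  s3 (successors {s3, s4, s5}): φ is true.
  s4 (successors {s4, s5}): φ is true.
  s5 (successors {s1, s4, s5}): φ is true.
Detail at s0 (witness):
  At s0: ~<><>(q | p) is false, so ~~<><>(q | p) is true.
    At s0: <><>(q | p) is true, so ~<><>(q | p) is false.
      At s0: <><>(q | p) requires <>(q | p) at some successor in {s1, s2, s3, s5}.
        <>(q | p) holds at s1, so <><>(q | p) is true at s0.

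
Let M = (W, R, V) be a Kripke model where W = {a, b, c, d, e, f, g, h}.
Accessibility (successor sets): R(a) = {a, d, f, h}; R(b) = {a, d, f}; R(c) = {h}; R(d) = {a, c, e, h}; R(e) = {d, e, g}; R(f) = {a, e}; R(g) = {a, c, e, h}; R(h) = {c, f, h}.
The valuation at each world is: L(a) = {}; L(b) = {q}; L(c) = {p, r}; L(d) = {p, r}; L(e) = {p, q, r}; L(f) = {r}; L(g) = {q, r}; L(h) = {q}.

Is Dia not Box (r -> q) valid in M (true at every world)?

Yes

Let φ = Dia not Box (r -> q). Evaluate φ at each world:
  a (successors {a, d, f, h}): φ is true.
  b (successors {a, d, f}): φ is true.
  c (successors {h}): φ is true.
  d (successors {a, c, e, h}): φ is true.
  e (successors {d, e, g}): φ is true.
  f (successors {a, e}): φ is true.
  g (successors {a, c, e, h}): φ is true.
  h (successors {c, f, h}): φ is true.
For instance, at e:
  At e: Dia not Box (r -> q) requires not Box (r -> q) at some successor in {d, e, g}.
    not Box (r -> q) holds at d, so Dia not Box (r -> q) is true at e.
      At d: Box (r -> q) is false, so not Box (r -> q) is true.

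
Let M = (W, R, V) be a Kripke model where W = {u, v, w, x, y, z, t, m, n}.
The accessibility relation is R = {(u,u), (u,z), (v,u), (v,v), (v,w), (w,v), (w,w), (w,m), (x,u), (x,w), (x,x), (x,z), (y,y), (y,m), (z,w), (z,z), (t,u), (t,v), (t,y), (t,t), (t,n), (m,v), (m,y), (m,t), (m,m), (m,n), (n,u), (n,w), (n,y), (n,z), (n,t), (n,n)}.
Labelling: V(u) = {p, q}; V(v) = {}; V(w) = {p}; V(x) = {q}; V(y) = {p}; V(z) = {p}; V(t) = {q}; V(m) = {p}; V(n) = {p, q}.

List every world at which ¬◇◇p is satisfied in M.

Let φ = ¬◇◇p. Evaluate φ at each world:
  u (successors {u, z}): φ is false.
  v (successors {u, v, w}): φ is false.
  w (successors {v, w, m}): φ is false.
  x (successors {u, w, x, z}): φ is false.
  y (successors {y, m}): φ is false.
  z (successors {w, z}): φ is false.
  t (successors {u, v, y, t, n}): φ is false.
  m (successors {v, y, t, m, n}): φ is false.
  n (successors {u, w, y, z, t, n}): φ is false.
For instance, at v:
  At v: ◇◇p is true, so ¬◇◇p is false.
    At v: ◇◇p requires ◇p at some successor in {u, v, w}.
      ◇p holds at u, so ◇◇p is true at v.
Satisfying worlds: none.

none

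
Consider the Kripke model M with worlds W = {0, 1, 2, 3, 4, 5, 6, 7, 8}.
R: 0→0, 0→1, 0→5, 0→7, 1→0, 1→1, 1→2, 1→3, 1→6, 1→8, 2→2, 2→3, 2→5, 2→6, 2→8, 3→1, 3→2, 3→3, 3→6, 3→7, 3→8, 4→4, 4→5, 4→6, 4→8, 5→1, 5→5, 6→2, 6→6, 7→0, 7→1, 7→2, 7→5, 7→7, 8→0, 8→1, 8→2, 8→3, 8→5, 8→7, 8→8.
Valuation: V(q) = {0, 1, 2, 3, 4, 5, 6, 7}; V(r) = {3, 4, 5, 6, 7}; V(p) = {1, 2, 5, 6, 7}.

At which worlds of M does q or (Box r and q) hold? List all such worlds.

Let φ = q or (Box r and q). Evaluate φ at each world:
  0 (successors {0, 1, 5, 7}): φ is true.
  1 (successors {0, 1, 2, 3, 6, 8}): φ is true.
  2 (successors {2, 3, 5, 6, 8}): φ is true.
  3 (successors {1, 2, 3, 6, 7, 8}): φ is true.
  4 (successors {4, 5, 6, 8}): φ is true.
  5 (successors {1, 5}): φ is true.
  6 (successors {2, 6}): φ is true.
  7 (successors {0, 1, 2, 5, 7}): φ is true.
  8 (successors {0, 1, 2, 3, 5, 7, 8}): φ is false.
For instance, at 1:
  At 1: q is true, Box r and q is false, so q or (Box r and q) is true.
    At 1: Box r is false, q is true, so Box r and q is false.
      At 1: Box r requires r at every successor {0, 1, 2, 3, 6, 8}.
        r fails at 0, so Box r is false at 1.
Satisfying worlds: {0, 1, 2, 3, 4, 5, 6, 7}

0, 1, 2, 3, 4, 5, 6, 7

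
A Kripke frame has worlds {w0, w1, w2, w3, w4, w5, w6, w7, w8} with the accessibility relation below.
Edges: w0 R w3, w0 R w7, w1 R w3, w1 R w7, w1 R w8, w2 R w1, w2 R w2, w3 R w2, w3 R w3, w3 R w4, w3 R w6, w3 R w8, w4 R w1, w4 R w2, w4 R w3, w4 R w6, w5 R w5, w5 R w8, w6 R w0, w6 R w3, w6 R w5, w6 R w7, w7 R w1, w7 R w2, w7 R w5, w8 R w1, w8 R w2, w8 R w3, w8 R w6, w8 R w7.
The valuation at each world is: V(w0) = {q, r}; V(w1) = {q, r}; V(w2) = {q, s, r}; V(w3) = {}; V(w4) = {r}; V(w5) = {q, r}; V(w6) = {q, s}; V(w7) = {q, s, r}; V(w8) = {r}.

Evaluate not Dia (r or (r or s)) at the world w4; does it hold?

At w4: Dia (r or (r or s)) is true, so not Dia (r or (r or s)) is false.
  At w4: Dia (r or (r or s)) requires r or (r or s) at some successor in {w1, w2, w3, w6}.
    r or (r or s) holds at w1, so Dia (r or (r or s)) is true at w4.

No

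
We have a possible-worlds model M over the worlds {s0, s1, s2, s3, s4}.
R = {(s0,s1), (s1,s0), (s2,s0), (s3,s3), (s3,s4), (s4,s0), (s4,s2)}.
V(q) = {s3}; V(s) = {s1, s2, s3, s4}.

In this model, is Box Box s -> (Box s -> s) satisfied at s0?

At s0: Box Box s is false, Box s -> s is false, so Box Box s -> (Box s -> s) is true.
  At s0: Box Box s requires Box s at every successor {s1}.
    Box s fails at s1, so Box Box s is false at s0.
      At s1: Box s requires s at every successor {s0}.
        s fails at s0, so Box s is false at s1.
  At s0: Box s is true, s is false, so Box s -> s is false.
    At s0: Box s requires s at every successor {s1}.
      At s1: s is true.
    So Box s is true at s0.

Yes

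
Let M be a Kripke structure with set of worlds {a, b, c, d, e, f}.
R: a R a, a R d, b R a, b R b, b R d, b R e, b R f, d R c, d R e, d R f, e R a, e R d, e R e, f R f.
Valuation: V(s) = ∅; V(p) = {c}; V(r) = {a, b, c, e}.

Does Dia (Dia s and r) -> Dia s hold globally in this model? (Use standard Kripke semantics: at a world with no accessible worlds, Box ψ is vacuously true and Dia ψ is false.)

Recall that Dia ψ holds at a world iff ψ holds at some accessible world.
Let φ = Dia (Dia s and r) -> Dia s. Evaluate φ at each world:
  a (successors {a, d}): φ is true.
  b (successors {a, b, d, e, f}): φ is true.
  c (successors ∅): φ is true.
  d (successors {c, e, f}): φ is true.
  e (successors {a, d, e}): φ is true.
  f (successors {f}): φ is true.
For instance, at d:
  At d: Dia (Dia s and r) is false, Dia s is false, so Dia (Dia s and r) -> Dia s is true.
    At d: Dia (Dia s and r) requires Dia s and r at some successor in {c, e, f}.
      At c: Dia s and r is false.
      At e: Dia s and r is false.
      At f: Dia s and r is false.
    So Dia (Dia s and r) is false at d.
    At d: Dia s requires s at some successor in {c, e, f}.
      At c: s is false.
      At e: s is false.
      At f: s is false.
    So Dia s is false at d.

Yes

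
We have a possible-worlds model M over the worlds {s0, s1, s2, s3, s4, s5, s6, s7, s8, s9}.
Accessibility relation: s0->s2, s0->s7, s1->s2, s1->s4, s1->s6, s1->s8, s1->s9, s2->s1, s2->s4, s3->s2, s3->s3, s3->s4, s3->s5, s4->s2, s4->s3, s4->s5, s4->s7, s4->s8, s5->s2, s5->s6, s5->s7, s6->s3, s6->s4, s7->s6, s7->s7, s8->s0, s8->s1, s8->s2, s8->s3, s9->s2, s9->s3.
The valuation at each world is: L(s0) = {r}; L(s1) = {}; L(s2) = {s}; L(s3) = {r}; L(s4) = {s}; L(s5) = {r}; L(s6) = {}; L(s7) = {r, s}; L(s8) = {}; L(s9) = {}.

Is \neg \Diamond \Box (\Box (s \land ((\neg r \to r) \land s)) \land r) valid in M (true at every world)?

Recall that \Box ψ holds at a world iff ψ holds at every accessible world, and \Diamond ψ holds iff ψ holds at some accessible world.
Let φ = \neg \Diamond \Box (\Box (s \land ((\neg r \to r) \land s)) \land r). Evaluate φ at each world:
  s0 (successors {s2, s7}): φ is true.
  s1 (successors {s2, s4, s6, s8, s9}): φ is true.
  s2 (successors {s1, s4}): φ is true.
  s3 (successors {s2, s3, s4, s5}): φ is true.
  s4 (successors {s2, s3, s5, s7, s8}): φ is true.
  s5 (successors {s2, s6, s7}): φ is true.
  s6 (successors {s3, s4}): φ is true.
  s7 (successors {s6, s7}): φ is true.
  s8 (successors {s0, s1, s2, s3}): φ is true.
  s9 (successors {s2, s3}): φ is true.
For instance, at s5:
  At s5: \Diamond \Box (\Box (s \land ((\neg r \to r) \land s)) \land r) is false, so \neg \Diamond \Box (\Box (s \land ((\neg r \to r) \land s)) \land r) is true.
    At s5: \Diamond \Box (\Box (s \land ((\neg r \to r) \land s)) \land r) requires \Box (\Box (s \land ((\neg r \to r) \land s)) \land r) at some successor in {s2, s6, s7}.
      At s2: \Box (\Box (s \land ((\neg r \to r) \land s)) \land r) is false.
      At s6: \Box (\Box (s \land ((\neg r \to r) \land s)) \land r) is false.
      At s7: \Box (\Box (s \land ((\neg r \to r) \land s)) \land r) is false.
    So \Diamond \Box (\Box (s \land ((\neg r \to r) \land s)) \land r) is false at s5.

Yes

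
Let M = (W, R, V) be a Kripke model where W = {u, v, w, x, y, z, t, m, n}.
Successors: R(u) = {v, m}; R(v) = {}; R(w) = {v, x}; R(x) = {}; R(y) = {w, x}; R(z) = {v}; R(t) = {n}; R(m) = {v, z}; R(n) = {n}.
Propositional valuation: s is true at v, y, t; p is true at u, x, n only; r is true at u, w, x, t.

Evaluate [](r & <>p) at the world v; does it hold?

Yes

At v: no accessible worlds, so [](r & <>p) holds vacuously.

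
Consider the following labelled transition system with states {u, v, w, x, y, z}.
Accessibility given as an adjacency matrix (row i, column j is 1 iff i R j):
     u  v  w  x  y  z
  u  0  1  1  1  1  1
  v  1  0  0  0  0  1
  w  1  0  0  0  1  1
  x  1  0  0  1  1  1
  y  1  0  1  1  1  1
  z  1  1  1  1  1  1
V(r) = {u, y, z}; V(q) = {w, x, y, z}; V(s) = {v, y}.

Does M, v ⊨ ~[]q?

At v: []q is false, so ~[]q is true.
  At v: []q requires q at every successor {u, z}.
    q fails at u, so []q is false at v.

Yes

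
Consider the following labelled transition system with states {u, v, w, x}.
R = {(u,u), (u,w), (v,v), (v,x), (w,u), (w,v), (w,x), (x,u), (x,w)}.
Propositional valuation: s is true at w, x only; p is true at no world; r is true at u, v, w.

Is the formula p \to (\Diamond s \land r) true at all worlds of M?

Recall that \Diamond ψ holds at a world iff ψ holds at some accessible world.
Let φ = p \to (\Diamond s \land r). Evaluate φ at each world:
  u (successors {u, w}): φ is true.
  v (successors {v, x}): φ is true.
  w (successors {u, v, x}): φ is true.
  x (successors {u, w}): φ is true.
For instance, at v:
  At v: p is false, \Diamond s \land r is true, so p \to (\Diamond s \land r) is true.
    At v: \Diamond s is true, r is true, so \Diamond s \land r is true.
      At v: \Diamond s requires s at some successor in {v, x}.
        s holds at x, so \Diamond s is true at v.

Yes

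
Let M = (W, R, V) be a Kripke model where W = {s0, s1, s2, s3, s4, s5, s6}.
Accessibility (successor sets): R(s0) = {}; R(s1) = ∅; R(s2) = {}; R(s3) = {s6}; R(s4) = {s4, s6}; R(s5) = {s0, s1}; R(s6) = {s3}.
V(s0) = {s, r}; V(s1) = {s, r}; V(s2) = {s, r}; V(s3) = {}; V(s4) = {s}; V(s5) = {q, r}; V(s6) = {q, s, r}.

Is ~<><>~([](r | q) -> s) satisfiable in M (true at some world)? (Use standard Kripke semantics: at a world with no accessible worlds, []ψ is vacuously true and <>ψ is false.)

Yes

Recall that []ψ holds at a world iff ψ holds at every accessible world, and <>ψ holds iff ψ holds at some accessible world.
Let φ = ~<><>~([](r | q) -> s). Evaluate φ at each world:
  s0 (successors ∅): φ is true.
  s1 (successors ∅): φ is true.
  s2 (successors ∅): φ is true.
  s3 (successors {s6}): φ is false.
  s4 (successors {s4, s6}): φ is false.
  s5 (successors {s0, s1}): φ is true.
  s6 (successors {s3}): φ is true.
Detail at s0 (witness):
  At s0: <><>~([](r | q) -> s) is false, so ~<><>~([](r | q) -> s) is true.
    At s0: no accessible worlds, so <><>~([](r | q) -> s) is false.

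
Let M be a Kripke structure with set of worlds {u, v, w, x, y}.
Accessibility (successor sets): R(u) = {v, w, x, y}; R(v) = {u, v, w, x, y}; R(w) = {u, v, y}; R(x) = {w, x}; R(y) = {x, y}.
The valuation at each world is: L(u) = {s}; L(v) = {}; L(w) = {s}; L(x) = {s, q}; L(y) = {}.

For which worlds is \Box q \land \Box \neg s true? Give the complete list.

none

Recall that \Box ψ holds at a world iff ψ holds at every accessible world, and \Diamond ψ holds iff ψ holds at some accessible world.
Let φ = \Box q \land \Box \neg s. Evaluate φ at each world:
  u (successors {v, w, x, y}): φ is false.
  v (successors {u, v, w, x, y}): φ is false.
  w (successors {u, v, y}): φ is false.
  x (successors {w, x}): φ is false.
  y (successors {x, y}): φ is false.
For instance, at w:
  At w: \Box q is false, \Box \neg s is false, so \Box q \land \Box \neg s is false.
    At w: \Box q requires q at every successor {u, v, y}.
      q fails at u, so \Box q is false at w.
    At w: \Box \neg s requires \neg s at every successor {u, v, y}.
      \neg s fails at u, so \Box \neg s is false at w.
Satisfying worlds: none.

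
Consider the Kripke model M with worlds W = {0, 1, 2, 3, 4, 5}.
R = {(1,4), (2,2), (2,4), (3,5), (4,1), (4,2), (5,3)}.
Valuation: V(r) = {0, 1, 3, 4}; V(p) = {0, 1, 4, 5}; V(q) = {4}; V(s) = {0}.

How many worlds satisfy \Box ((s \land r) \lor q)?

2

Recall that \Box ψ holds at a world iff ψ holds at every accessible world, and \Diamond ψ holds iff ψ holds at some accessible world.
Let φ = \Box ((s \land r) \lor q). Evaluate φ at each world:
  0 (successors ∅): φ is true.
  1 (successors {4}): φ is true.
  2 (successors {2, 4}): φ is false.
  3 (successors {5}): φ is false.
  4 (successors {1, 2}): φ is false.
  5 (successors {3}): φ is false.
For instance, at 2:
  At 2: \Box ((s \land r) \lor q) requires (s \land r) \lor q at every successor {2, 4}.
    (s \land r) \lor q fails at 2, so \Box ((s \land r) \lor q) is false at 2.
Satisfying worlds: {0, 1}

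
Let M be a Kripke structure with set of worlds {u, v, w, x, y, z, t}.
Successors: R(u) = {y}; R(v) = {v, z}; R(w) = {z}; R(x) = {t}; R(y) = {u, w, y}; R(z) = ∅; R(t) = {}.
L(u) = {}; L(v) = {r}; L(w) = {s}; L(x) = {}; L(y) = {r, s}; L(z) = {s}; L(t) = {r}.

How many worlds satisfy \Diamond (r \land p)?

Let φ = \Diamond (r \land p). Evaluate φ at each world:
  u (successors {y}): φ is false.
  v (successors {v, z}): φ is false.
  w (successors {z}): φ is false.
  x (successors {t}): φ is false.
  y (successors {u, w, y}): φ is false.
  z (successors ∅): φ is false.
  t (successors ∅): φ is false.
For instance, at v:
  At v: \Diamond (r \land p) requires r \land p at some successor in {v, z}.
    At v: r \land p is false.
    At z: r \land p is false.
  So \Diamond (r \land p) is false at v.
Satisfying worlds: none.

0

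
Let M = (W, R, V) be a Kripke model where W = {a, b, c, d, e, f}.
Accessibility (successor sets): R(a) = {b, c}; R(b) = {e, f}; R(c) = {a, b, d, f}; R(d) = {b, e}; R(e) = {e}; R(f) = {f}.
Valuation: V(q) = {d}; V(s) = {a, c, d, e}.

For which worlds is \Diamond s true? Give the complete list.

Let φ = \Diamond s. Evaluate φ at each world:
  a (successors {b, c}): φ is true.
  b (successors {e, f}): φ is true.
  c (successors {a, b, d, f}): φ is true.
  d (successors {b, e}): φ is true.
  e (successors {e}): φ is true.
  f (successors {f}): φ is false.
For instance, at d:
  At d: \Diamond s requires s at some successor in {b, e}.
    s holds at e, so \Diamond s is true at d.
Satisfying worlds: {a, b, c, d, e}

a, b, c, d, e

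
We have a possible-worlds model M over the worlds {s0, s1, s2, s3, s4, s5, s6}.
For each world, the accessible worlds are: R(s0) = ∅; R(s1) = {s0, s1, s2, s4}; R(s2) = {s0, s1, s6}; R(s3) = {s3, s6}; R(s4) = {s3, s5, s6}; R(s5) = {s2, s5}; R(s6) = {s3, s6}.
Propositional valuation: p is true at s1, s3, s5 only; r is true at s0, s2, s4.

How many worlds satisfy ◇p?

Let φ = ◇p. Evaluate φ at each world:
  s0 (successors ∅): φ is false.
  s1 (successors {s0, s1, s2, s4}): φ is true.
  s2 (successors {s0, s1, s6}): φ is true.
  s3 (successors {s3, s6}): φ is true.
  s4 (successors {s3, s5, s6}): φ is true.
  s5 (successors {s2, s5}): φ is true.
  s6 (successors {s3, s6}): φ is true.
For instance, at s4:
  At s4: ◇p requires p at some successor in {s3, s5, s6}.
    p holds at s3, so ◇p is true at s4.
Satisfying worlds: {s1, s2, s3, s4, s5, s6}

6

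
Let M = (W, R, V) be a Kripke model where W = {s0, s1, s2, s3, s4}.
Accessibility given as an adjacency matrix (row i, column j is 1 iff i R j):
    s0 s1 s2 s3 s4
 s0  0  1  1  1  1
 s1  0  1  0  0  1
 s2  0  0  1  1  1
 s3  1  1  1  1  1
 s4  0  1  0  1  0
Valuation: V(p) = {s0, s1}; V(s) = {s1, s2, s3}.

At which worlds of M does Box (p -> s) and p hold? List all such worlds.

s0, s1

Recall that Box ψ holds at a world iff ψ holds at every accessible world, and Dia ψ holds iff ψ holds at some accessible world.
Let φ = Box (p -> s) and p. Evaluate φ at each world:
  s0 (successors {s1, s2, s3, s4}): φ is true.
  s1 (successors {s1, s4}): φ is true.
  s2 (successors {s2, s3, s4}): φ is false.
  s3 (successors {s0, s1, s2, s3, s4}): φ is false.
  s4 (successors {s1, s3}): φ is false.
For instance, at s3:
  At s3: Box (p -> s) is false, p is false, so Box (p -> s) and p is false.
    At s3: Box (p -> s) requires p -> s at every successor {s0, s1, s2, s3, s4}.
      p -> s fails at s0, so Box (p -> s) is false at s3.
Satisfying worlds: {s0, s1}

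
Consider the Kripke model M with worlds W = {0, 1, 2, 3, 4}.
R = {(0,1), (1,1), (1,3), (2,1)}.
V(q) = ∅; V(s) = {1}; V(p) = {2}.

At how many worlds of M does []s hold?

4

Let φ = []s. Evaluate φ at each world:
  0 (successors {1}): φ is true.
  1 (successors {1, 3}): φ is false.
  2 (successors {1}): φ is true.
  3 (successors ∅): φ is true.
  4 (successors ∅): φ is true.
For instance, at 0:
  At 0: []s requires s at every successor {1}.
    At 1: s is true.
  So []s is true at 0.
Satisfying worlds: {0, 2, 3, 4}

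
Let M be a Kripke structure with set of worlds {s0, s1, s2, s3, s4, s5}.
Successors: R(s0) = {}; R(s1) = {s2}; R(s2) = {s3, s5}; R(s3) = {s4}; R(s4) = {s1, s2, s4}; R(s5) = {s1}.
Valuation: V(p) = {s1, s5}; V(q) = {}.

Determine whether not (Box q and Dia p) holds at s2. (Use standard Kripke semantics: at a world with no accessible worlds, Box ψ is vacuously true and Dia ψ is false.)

Yes

At s2: Box q and Dia p is false, so not (Box q and Dia p) is true.
  At s2: Box q is false, Dia p is true, so Box q and Dia p is false.
    At s2: Box q requires q at every successor {s3, s5}.
      q fails at s3, so Box q is false at s2.
    At s2: Dia p requires p at some successor in {s3, s5}.
      p holds at s5, so Dia p is true at s2.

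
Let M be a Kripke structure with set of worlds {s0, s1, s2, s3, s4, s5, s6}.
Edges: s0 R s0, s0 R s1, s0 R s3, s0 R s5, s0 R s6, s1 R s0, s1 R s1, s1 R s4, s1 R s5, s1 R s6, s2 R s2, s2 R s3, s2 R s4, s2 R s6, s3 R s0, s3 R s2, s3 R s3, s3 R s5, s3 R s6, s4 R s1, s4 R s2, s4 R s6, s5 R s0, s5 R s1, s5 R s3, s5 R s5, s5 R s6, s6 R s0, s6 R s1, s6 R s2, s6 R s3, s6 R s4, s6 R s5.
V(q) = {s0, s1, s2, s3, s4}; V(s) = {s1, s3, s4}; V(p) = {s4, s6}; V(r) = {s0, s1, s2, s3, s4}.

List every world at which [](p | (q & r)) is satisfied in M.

s2, s4

Recall that []ψ holds at a world iff ψ holds at every accessible world, and <>ψ holds iff ψ holds at some accessible world.
Let φ = [](p | (q & r)). Evaluate φ at each world:
  s0 (successors {s0, s1, s3, s5, s6}): φ is false.
  s1 (successors {s0, s1, s4, s5, s6}): φ is false.
  s2 (successors {s2, s3, s4, s6}): φ is true.
  s3 (successors {s0, s2, s3, s5, s6}): φ is false.
  s4 (successors {s1, s2, s6}): φ is true.
  s5 (successors {s0, s1, s3, s5, s6}): φ is false.
  s6 (successors {s0, s1, s2, s3, s4, s5}): φ is false.
For instance, at s1:
  At s1: [](p | (q & r)) requires p | (q & r) at every successor {s0, s1, s4, s5, s6}.
    p | (q & r) fails at s5, so [](p | (q & r)) is false at s1.
Satisfying worlds: {s2, s4}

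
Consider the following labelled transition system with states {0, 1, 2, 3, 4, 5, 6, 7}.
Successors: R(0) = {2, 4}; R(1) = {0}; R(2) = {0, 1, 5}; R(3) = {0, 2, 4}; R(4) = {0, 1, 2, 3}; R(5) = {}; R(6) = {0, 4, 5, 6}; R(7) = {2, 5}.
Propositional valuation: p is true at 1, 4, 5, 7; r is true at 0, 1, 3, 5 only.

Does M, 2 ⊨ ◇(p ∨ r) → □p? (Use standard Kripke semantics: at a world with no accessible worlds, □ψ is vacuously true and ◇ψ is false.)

No

Recall that □ψ holds at a world iff ψ holds at every accessible world, and ◇ψ holds iff ψ holds at some accessible world.
At 2: ◇(p ∨ r) is true, □p is false, so ◇(p ∨ r) → □p is false.
  At 2: ◇(p ∨ r) requires p ∨ r at some successor in {0, 1, 5}.
    p ∨ r holds at 0, so ◇(p ∨ r) is true at 2.
  At 2: □p requires p at every successor {0, 1, 5}.
    p fails at 0, so □p is false at 2.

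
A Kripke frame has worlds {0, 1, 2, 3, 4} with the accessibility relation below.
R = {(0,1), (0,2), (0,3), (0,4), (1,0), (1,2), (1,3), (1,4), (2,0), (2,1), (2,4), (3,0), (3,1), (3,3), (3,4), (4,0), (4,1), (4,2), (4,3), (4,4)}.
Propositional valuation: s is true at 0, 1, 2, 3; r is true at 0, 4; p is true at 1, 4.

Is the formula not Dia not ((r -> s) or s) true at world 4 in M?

At 4: Dia not ((r -> s) or s) is true, so not Dia not ((r -> s) or s) is false.
  At 4: Dia not ((r -> s) or s) requires not ((r -> s) or s) at some successor in {0, 1, 2, 3, 4}.
    not ((r -> s) or s) holds at 4, so Dia not ((r -> s) or s) is true at 4.

No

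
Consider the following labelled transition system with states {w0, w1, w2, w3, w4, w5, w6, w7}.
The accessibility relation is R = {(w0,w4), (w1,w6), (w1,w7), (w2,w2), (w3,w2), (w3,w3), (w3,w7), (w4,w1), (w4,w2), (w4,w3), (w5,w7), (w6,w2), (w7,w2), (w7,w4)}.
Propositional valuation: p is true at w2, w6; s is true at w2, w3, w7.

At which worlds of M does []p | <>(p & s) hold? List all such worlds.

w2, w3, w4, w6, w7

Recall that []ψ holds at a world iff ψ holds at every accessible world, and <>ψ holds iff ψ holds at some accessible world.
Let φ = []p | <>(p & s). Evaluate φ at each world:
  w0 (successors {w4}): φ is false.
  w1 (successors {w6, w7}): φ is false.
  w2 (successors {w2}): φ is true.
  w3 (successors {w2, w3, w7}): φ is true.
  w4 (successors {w1, w2, w3}): φ is true.
  w5 (successors {w7}): φ is false.
  w6 (successors {w2}): φ is true.
  w7 (successors {w2, w4}): φ is true.
For instance, at w2:
  At w2: []p is true, <>(p & s) is true, so []p | <>(p & s) is true.
    At w2: []p requires p at every successor {w2}.
      At w2: p is true.
    So []p is true at w2.
    At w2: <>(p & s) requires p & s at some successor in {w2}.
      p & s holds at w2, so <>(p & s) is true at w2.
Satisfying worlds: {w2, w3, w4, w6, w7}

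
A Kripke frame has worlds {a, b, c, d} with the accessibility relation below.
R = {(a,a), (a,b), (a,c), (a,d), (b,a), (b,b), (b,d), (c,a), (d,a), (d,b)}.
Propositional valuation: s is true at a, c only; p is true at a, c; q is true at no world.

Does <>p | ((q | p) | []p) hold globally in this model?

Yes

Let φ = <>p | ((q | p) | []p). Evaluate φ at each world:
  a (successors {a, b, c, d}): φ is true.
  b (successors {a, b, d}): φ is true.
  c (successors {a}): φ is true.
  d (successors {a, b}): φ is true.
For instance, at c:
  At c: <>p is true, (q | p) | []p is true, so <>p | ((q | p) | []p) is true.
    At c: <>p requires p at some successor in {a}.
      p holds at a, so <>p is true at c.
    At c: q | p is true, []p is true, so (q | p) | []p is true.
      At c: []p requires p at every successor {a}.
        At a: p is true.
      So []p is true at c.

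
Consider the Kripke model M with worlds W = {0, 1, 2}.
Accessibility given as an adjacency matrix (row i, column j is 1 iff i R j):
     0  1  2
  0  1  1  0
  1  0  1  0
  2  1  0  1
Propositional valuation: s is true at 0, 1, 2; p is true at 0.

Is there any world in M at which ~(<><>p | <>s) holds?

Let φ = ~(<><>p | <>s). Evaluate φ at each world:
  0 (successors {0, 1}): φ is false.
  1 (successors {1}): φ is false.
  2 (successors {0, 2}): φ is false.
For instance, at 1:
  At 1: <><>p | <>s is true, so ~(<><>p | <>s) is false.
    At 1: <><>p is false, <>s is true, so <><>p | <>s is true.
      At 1: <><>p requires <>p at some successor in {1}.
        At 1: <>p is false.
      So <><>p is false at 1.
      At 1: <>s requires s at some successor in {1}.
        s holds at 1, so <>s is true at 1.

No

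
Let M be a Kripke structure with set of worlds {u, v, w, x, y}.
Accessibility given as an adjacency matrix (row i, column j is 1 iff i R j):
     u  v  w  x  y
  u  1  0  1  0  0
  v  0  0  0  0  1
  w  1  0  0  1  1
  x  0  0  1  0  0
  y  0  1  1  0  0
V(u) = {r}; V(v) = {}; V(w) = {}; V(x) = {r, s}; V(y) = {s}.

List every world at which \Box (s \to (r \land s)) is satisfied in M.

u, x, y

Recall that \Box ψ holds at a world iff ψ holds at every accessible world, and \Diamond ψ holds iff ψ holds at some accessible world.
Let φ = \Box (s \to (r \land s)). Evaluate φ at each world:
  u (successors {u, w}): φ is true.
  v (successors {y}): φ is false.
  w (successors {u, x, y}): φ is false.
  x (successors {w}): φ is true.
  y (successors {v, w}): φ is true.
For instance, at y:
  At y: \Box (s \to (r \land s)) requires s \to (r \land s) at every successor {v, w}.
    At v: s \to (r \land s) is true.
    At w: s \to (r \land s) is true.
  So \Box (s \to (r \land s)) is true at y.
Satisfying worlds: {u, x, y}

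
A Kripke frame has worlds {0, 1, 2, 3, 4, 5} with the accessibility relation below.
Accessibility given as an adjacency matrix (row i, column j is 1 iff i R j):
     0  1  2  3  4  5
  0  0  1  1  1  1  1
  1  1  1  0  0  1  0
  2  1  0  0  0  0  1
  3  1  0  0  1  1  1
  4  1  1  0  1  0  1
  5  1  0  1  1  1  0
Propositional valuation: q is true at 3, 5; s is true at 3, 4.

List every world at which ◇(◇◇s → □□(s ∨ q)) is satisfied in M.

Let φ = ◇(◇◇s → □□(s ∨ q)). Evaluate φ at each world:
  0 (successors {1, 2, 3, 4, 5}): φ is false.
  1 (successors {0, 1, 4}): φ is false.
  2 (successors {0, 5}): φ is false.
  3 (successors {0, 3, 4, 5}): φ is false.
  4 (successors {0, 1, 3, 5}): φ is false.
  5 (successors {0, 2, 3, 4}): φ is false.
For instance, at 2:
  At 2: ◇(◇◇s → □□(s ∨ q)) requires ◇◇s → □□(s ∨ q) at some successor in {0, 5}.
    At 0: ◇◇s → □□(s ∨ q) is false.
    At 5: ◇◇s → □□(s ∨ q) is false.
  So ◇(◇◇s → □□(s ∨ q)) is false at 2.
Satisfying worlds: none.

none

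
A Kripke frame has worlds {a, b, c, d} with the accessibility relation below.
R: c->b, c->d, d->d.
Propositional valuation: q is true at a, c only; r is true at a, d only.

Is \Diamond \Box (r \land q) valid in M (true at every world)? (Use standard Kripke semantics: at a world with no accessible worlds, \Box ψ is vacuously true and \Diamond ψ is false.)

No

Let φ = \Diamond \Box (r \land q). Evaluate φ at each world:
  a (successors ∅): φ is false.
  b (successors ∅): φ is false.
  c (successors {b, d}): φ is true.
  d (successors {d}): φ is false.
Detail at a (counterexample):
  At a: no accessible worlds, so \Diamond \Box (r \land q) is false.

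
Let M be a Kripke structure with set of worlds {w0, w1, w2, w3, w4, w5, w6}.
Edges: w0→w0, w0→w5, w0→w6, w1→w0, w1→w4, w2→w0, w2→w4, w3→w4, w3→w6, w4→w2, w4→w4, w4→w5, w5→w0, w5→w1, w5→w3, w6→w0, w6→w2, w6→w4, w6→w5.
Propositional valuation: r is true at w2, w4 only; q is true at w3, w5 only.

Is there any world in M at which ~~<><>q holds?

Yes

Let φ = ~~<><>q. Evaluate φ at each world:
  w0 (successors {w0, w5, w6}): φ is true.
  w1 (successors {w0, w4}): φ is true.
  w2 (successors {w0, w4}): φ is true.
  w3 (successors {w4, w6}): φ is true.
  w4 (successors {w2, w4, w5}): φ is true.
  w5 (successors {w0, w1, w3}): φ is true.
  w6 (successors {w0, w2, w4, w5}): φ is true.
Detail at w0 (witness):
  At w0: ~<><>q is false, so ~~<><>q is true.
    At w0: <><>q is true, so ~<><>q is false.
      At w0: <><>q requires <>q at some successor in {w0, w5, w6}.
        <>q holds at w0, so <><>q is true at w0.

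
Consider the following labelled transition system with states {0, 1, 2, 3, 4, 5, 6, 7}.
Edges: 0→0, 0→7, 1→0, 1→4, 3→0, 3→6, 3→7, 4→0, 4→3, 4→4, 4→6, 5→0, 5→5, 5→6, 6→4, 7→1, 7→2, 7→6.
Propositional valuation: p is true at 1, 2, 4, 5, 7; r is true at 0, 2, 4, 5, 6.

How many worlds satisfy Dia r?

Recall that Dia ψ holds at a world iff ψ holds at some accessible world.
Let φ = Dia r. Evaluate φ at each world:
  0 (successors {0, 7}): φ is true.
  1 (successors {0, 4}): φ is true.
  2 (successors ∅): φ is false.
  3 (successors {0, 6, 7}): φ is true.
  4 (successors {0, 3, 4, 6}): φ is true.
  5 (successors {0, 5, 6}): φ is true.
  6 (successors {4}): φ is true.
  7 (successors {1, 2, 6}): φ is true.
For instance, at 4:
  At 4: Dia r requires r at some successor in {0, 3, 4, 6}.
    r holds at 0, so Dia r is true at 4.
Satisfying worlds: {0, 1, 3, 4, 5, 6, 7}

7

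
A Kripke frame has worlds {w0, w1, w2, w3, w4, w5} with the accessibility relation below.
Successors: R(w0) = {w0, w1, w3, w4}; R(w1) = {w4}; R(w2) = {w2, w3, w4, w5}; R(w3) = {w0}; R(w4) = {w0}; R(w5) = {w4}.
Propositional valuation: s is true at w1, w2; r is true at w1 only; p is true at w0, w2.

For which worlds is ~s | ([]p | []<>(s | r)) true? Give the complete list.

w0, w3, w4, w5

Recall that []ψ holds at a world iff ψ holds at every accessible world, and <>ψ holds iff ψ holds at some accessible world.
Let φ = ~s | ([]p | []<>(s | r)). Evaluate φ at each world:
  w0 (successors {w0, w1, w3, w4}): φ is true.
  w1 (successors {w4}): φ is false.
  w2 (successors {w2, w3, w4, w5}): φ is false.
  w3 (successors {w0}): φ is true.
  w4 (successors {w0}): φ is true.
  w5 (successors {w4}): φ is true.
For instance, at w4:
  At w4: ~s is true, []p | []<>(s | r) is true, so ~s | ([]p | []<>(s | r)) is true.
    At w4: []p is true, []<>(s | r) is true, so []p | []<>(s | r) is true.
      At w4: []p requires p at every successor {w0}.
        At w0: p is true.
      So []p is true at w4.
      At w4: []<>(s | r) requires <>(s | r) at every successor {w0}.
        At w0: <>(s | r) is true.
      So []<>(s | r) is true at w4.
Satisfying worlds: {w0, w3, w4, w5}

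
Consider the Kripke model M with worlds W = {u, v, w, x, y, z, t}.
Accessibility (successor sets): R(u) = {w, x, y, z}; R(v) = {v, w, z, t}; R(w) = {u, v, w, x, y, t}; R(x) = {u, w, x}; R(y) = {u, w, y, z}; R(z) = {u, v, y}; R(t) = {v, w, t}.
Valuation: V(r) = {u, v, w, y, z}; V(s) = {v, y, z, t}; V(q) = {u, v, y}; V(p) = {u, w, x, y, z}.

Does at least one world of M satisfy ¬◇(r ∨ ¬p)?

Let φ = ¬◇(r ∨ ¬p). Evaluate φ at each world:
  u (successors {w, x, y, z}): φ is false.
  v (successors {v, w, z, t}): φ is false.
  w (successors {u, v, w, x, y, t}): φ is false.
  x (successors {u, w, x}): φ is false.
  y (successors {u, w, y, z}): φ is false.
  z (successors {u, v, y}): φ is false.
  t (successors {v, w, t}): φ is false.
For instance, at u:
  At u: ◇(r ∨ ¬p) is true, so ¬◇(r ∨ ¬p) is false.
    At u: ◇(r ∨ ¬p) requires r ∨ ¬p at some successor in {w, x, y, z}.
      r ∨ ¬p holds at w, so ◇(r ∨ ¬p) is true at u.

No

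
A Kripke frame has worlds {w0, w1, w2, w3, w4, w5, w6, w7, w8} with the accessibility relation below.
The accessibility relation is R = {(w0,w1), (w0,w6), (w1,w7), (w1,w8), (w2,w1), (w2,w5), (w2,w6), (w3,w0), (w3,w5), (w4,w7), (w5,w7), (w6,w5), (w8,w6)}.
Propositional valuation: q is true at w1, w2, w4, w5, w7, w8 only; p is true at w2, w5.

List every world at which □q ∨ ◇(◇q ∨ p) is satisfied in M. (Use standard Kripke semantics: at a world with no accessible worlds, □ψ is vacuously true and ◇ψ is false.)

w0, w1, w2, w3, w4, w5, w6, w7, w8

Recall that □ψ holds at a world iff ψ holds at every accessible world, and ◇ψ holds iff ψ holds at some accessible world.
Let φ = □q ∨ ◇(◇q ∨ p). Evaluate φ at each world:
  w0 (successors {w1, w6}): φ is true.
  w1 (successors {w7, w8}): φ is true.
  w2 (successors {w1, w5, w6}): φ is true.
  w3 (successors {w0, w5}): φ is true.
  w4 (successors {w7}): φ is true.
  w5 (successors {w7}): φ is true.
  w6 (successors {w5}): φ is true.
  w7 (successors ∅): φ is true.
  w8 (successors {w6}): φ is true.
For instance, at w1:
  At w1: □q is true, ◇(◇q ∨ p) is false, so □q ∨ ◇(◇q ∨ p) is true.
    At w1: □q requires q at every successor {w7, w8}.
      At w7: q is true.
      At w8: q is true.
    So □q is true at w1.
    At w1: ◇(◇q ∨ p) requires ◇q ∨ p at some successor in {w7, w8}.
      At w7: ◇q ∨ p is false.
      At w8: ◇q ∨ p is false.
    So ◇(◇q ∨ p) is false at w1.
Satisfying worlds: {w0, w1, w2, w3, w4, w5, w6, w7, w8}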